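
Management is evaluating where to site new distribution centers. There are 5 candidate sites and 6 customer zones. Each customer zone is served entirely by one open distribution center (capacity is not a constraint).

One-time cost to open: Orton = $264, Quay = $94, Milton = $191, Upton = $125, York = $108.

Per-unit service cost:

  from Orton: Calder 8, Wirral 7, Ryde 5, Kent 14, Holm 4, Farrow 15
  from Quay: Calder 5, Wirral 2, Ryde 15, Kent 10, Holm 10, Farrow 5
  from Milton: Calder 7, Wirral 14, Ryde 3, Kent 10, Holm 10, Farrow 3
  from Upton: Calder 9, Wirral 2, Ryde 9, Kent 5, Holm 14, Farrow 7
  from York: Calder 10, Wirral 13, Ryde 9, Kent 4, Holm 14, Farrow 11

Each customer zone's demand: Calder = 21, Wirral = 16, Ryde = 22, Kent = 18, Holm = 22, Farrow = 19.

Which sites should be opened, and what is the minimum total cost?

For any fixed open set, each customer zone goes to its cheapest open site; total = fixed + service.
{Quay, York}: Calder→Quay 5·21=105, Wirral→Quay 2·16=32, Ryde→York 9·22=198, Kent→York 4·18=72, Holm→Quay 10·22=220, Farrow→Quay 5·19=95. Service 722; fixed 202; total 924.
{Milton, Upton}: Calder→Milton 7·21=147, Wirral→Upton 2·16=32, Ryde→Milton 3·22=66, Kent→Upton 5·18=90, Holm→Milton 10·22=220, Farrow→Milton 3·19=57. Service 612; fixed 316; total 928.
{Quay, Milton}: service 660 + fixed 285 = 945
{Orton, Quay, Milton, Upton, York}: Calder→Quay 5·21=105, Wirral→Quay 2·16=32, Ryde→Milton 3·22=66, Kent→York 4·18=72, Holm→Orton 4·22=88, Farrow→Milton 3·19=57. Service 420; fixed 782; total 1202.
No other subset beats 924.

Open Quay and York; minimum total cost 924.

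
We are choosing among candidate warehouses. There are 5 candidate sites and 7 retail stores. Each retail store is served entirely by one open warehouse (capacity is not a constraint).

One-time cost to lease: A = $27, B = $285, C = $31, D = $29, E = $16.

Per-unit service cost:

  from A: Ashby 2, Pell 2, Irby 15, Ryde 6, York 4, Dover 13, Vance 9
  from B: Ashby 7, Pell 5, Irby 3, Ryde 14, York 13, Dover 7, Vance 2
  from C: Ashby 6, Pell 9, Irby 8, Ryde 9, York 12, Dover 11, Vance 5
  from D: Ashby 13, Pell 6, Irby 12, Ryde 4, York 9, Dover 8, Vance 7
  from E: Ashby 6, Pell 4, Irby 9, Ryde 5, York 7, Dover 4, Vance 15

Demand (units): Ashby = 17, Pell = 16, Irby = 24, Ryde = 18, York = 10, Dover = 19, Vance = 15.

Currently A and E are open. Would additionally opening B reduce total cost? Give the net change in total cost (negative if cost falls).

No — net change +36 (cost rises by 36).

Current service cost with {A, E}: 623.
Adding B: each retail store re-picks its cheapest; new service cost 374, saving 249.
Extra fixed cost: 285. Net change = 285 − 249 = 36.
(Totals: 666 → 702.)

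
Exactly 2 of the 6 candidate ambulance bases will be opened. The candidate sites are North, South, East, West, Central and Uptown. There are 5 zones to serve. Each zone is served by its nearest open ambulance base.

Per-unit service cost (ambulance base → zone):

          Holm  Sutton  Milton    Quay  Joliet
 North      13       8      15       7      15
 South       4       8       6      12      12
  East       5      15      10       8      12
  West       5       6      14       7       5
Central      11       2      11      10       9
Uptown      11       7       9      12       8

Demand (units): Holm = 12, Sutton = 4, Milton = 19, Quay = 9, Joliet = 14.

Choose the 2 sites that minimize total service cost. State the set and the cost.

With exactly 2 open, each zone uses its cheapest among the chosen.
{South, West}: Holm→South 4·12=48, Sutton→West 6·4=24, Milton→South 6·19=114, Quay→West 7·9=63, Joliet→West 5·14=70. Service cost 319.
{South, Central}: service cost 386
{West, Uptown}: service cost 388
Among all 15 size-2 choices, {South, West} is lowest.

Choose South and West; total service cost 319.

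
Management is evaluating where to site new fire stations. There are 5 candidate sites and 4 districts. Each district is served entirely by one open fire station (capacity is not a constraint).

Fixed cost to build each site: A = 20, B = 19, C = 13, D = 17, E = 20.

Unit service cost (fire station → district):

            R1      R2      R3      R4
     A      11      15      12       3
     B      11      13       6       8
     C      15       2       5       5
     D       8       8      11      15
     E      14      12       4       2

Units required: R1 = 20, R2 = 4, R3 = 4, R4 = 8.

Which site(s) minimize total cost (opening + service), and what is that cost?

For any fixed open set, each district goes to its cheapest open site; total = fixed + service.
{C, D, E}: R1→D 8·20=160, R2→C 2·4=8, R3→E 4·4=16, R4→E 2·8=16. Service 200; fixed 50; total 250.
{C, D}: service 228 + fixed 30 = 258
{D, E}: service 224 + fixed 37 = 261
{A, B, C, D, E}: service 200 + fixed 89 = 289
No other subset beats 250.

Open C, D and E; minimum total cost 250.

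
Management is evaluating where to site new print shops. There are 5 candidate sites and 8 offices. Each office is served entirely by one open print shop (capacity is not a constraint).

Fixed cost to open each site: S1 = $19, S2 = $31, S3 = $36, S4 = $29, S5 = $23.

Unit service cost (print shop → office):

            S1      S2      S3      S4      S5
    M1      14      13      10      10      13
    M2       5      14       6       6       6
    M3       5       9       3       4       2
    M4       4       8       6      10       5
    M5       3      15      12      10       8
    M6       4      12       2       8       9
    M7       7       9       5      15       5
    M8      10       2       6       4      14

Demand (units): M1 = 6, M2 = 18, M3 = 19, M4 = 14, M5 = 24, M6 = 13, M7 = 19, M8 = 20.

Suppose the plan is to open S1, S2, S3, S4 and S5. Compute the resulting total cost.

Total cost: 615

Each office is assigned to its cheapest site among the open ones.
{S1, S2, S3, S4, S5}: M1→S3 10·6=60, M2→S1 5·18=90, M3→S5 2·19=38, M4→S1 4·14=56, M5→S1 3·24=72, M6→S3 2·13=26, M7→S3 5·19=95, M8→S2 2·20=40. Service 477; fixed 138; total 615.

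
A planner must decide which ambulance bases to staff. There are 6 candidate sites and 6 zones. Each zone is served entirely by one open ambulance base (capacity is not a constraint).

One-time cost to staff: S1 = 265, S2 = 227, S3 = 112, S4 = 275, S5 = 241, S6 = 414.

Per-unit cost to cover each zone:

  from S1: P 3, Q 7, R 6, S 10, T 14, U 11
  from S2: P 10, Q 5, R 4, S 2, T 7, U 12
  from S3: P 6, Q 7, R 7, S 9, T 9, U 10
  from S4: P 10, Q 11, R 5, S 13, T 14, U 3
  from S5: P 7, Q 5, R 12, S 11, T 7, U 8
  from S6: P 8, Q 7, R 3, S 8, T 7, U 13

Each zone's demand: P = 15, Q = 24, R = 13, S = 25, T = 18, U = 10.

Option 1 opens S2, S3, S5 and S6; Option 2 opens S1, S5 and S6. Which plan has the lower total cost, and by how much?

Option 1: {S2, S3, S5, S6}: P→S3 6·15=90, Q→S2 5·24=120, R→S6 3·13=39, S→S2 2·25=50, T→S2 7·18=126, U→S5 8·10=80. Service 505; fixed 994; total 1499.
Option 2: {S1, S5, S6}: P→S1 3·15=45, Q→S5 5·24=120, R→S6 3·13=39, S→S6 8·25=200, T→S5 7·18=126, U→S5 8·10=80. Service 610; fixed 920; total 1530.
Difference: |1499 − 1530| = 31.

Option 1 is cheaper by 31.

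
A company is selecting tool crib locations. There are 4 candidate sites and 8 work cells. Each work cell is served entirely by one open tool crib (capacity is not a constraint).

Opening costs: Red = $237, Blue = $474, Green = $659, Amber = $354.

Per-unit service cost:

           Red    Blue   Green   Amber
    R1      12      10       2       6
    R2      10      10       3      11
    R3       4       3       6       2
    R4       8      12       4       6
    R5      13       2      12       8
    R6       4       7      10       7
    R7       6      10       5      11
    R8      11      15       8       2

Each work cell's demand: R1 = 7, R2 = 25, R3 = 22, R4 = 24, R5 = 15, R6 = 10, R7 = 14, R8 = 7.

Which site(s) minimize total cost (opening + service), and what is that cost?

Open Amber only; minimum total cost 1217.

For any fixed open set, each work cell goes to its cheapest open site; total = fixed + service.
{Amber}: R1→Amber 6·7=42, R2→Amber 11·25=275, R3→Amber 2·22=44, R4→Amber 6·24=144, R5→Amber 8·15=120, R6→Amber 7·10=70, R7→Amber 11·14=154, R8→Amber 2·7=14. Service 863; fixed 354; total 1217.
{Red}: R1→Red 12·7=84, R2→Red 10·25=250, R3→Red 4·22=88, R4→Red 8·24=192, R5→Red 13·15=195, R6→Red 4·10=40, R7→Red 6·14=84, R8→Red 11·7=77. Service 1010; fixed 237; total 1247.
{Red, Amber}: R1→Amber 6·7=42, R2→Red 10·25=250, R3→Amber 2·22=44, R4→Amber 6·24=144, R5→Amber 8·15=120, R6→Red 4·10=40, R7→Red 6·14=84, R8→Amber 2·7=14. Service 738; fixed 591; total 1329.
{Red, Blue, Green, Amber}: service 383 + fixed 1724 = 2107
(All 15 nonempty subsets were checked; Amber only is lowest.)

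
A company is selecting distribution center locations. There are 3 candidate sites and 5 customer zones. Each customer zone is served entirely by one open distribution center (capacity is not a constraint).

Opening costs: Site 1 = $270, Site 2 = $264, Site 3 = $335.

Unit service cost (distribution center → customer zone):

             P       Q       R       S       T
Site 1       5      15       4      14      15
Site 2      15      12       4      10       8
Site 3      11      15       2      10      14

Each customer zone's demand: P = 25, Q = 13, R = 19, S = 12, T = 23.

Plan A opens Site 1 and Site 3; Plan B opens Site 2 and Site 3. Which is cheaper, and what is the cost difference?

Plan B is cheaper by 33.

Plan A: {Site 1, Site 3}: P→Site 1 5·25=125, Q→Site 1 15·13=195, R→Site 3 2·19=38, S→Site 3 10·12=120, T→Site 3 14·23=322. Service 800; fixed 605; total 1405.
Plan B: {Site 2, Site 3}: P→Site 3 11·25=275, Q→Site 2 12·13=156, R→Site 3 2·19=38, S→Site 2 10·12=120, T→Site 2 8·23=184. Service 773; fixed 599; total 1372.
Difference: |1405 − 1372| = 33.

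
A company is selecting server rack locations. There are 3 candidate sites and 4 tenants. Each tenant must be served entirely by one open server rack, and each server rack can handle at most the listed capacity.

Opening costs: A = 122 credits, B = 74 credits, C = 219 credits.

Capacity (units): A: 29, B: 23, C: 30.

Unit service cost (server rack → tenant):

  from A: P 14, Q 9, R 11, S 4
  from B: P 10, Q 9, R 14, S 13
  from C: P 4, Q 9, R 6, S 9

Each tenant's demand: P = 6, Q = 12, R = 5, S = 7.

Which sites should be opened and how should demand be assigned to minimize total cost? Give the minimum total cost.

Minimum total cost: 444

Open {C}: P→C 4·6=24, Q→C 9·12=108, R→C 6·5=30, S→C 9·7=63.
Loads: C carries 30/30. Service 225; fixed 219; total 444.
Next best feasible plan costs 447.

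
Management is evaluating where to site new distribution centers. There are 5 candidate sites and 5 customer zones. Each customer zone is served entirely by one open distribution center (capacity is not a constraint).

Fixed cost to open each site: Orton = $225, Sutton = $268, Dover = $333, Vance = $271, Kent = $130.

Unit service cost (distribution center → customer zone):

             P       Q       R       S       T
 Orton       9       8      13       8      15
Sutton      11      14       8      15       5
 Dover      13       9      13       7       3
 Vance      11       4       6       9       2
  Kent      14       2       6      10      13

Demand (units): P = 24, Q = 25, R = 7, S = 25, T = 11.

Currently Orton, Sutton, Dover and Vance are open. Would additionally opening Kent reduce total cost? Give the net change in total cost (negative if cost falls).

Current service cost with {Orton, Sutton, Dover, Vance}: 555.
Adding Kent: each customer zone re-picks its cheapest; new service cost 505, saving 50.
Extra fixed cost: 130. Net change = 130 − 50 = 80.
(Totals: 1652 → 1732.)

No — net change +80 (cost rises by 80).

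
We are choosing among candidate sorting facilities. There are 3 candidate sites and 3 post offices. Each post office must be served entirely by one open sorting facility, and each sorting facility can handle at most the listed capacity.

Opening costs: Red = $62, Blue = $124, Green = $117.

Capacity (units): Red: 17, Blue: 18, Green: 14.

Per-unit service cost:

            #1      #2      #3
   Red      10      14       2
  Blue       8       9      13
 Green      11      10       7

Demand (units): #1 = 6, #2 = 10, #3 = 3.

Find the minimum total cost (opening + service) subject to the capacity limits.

Minimum total cost: 330

Open {Red, Blue}: #1→Blue 8·6=48, #2→Blue 9·10=90, #3→Red 2·3=6.
Loads: Red carries 3/17, Blue carries 16/18. Service 144; fixed 186; total 330.
Next best feasible plan costs 342.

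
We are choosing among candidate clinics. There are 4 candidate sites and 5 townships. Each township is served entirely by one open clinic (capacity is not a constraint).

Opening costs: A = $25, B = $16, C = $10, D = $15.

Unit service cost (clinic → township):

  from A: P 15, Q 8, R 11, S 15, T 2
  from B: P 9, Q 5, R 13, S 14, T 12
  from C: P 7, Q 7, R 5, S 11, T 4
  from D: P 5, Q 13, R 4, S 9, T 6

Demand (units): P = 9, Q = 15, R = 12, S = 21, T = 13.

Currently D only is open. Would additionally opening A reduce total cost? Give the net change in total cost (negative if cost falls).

Current service cost with {D}: 555.
Adding A: each township re-picks its cheapest; new service cost 428, saving 127.
Extra fixed cost: 25. Net change = 25 − 127 = -102.
(Totals: 570 → 468.)

Yes — net change −102 (cost falls by 102).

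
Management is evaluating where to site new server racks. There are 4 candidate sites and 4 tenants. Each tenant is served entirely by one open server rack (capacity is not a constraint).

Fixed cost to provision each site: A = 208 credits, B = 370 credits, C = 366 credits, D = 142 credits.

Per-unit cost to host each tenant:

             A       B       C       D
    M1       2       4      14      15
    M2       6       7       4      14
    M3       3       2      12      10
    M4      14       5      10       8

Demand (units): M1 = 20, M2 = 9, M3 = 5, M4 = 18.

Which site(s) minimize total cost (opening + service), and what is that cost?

Open A only; minimum total cost 569.

For any fixed open set, each tenant goes to its cheapest open site; total = fixed + service.
{A}: M1→A 2·20=40, M2→A 6·9=54, M3→A 3·5=15, M4→A 14·18=252. Service 361; fixed 208; total 569.
{A, D}: M1→A 2·20=40, M2→A 6·9=54, M3→A 3·5=15, M4→D 8·18=144. Service 253; fixed 350; total 603.
{B}: service 243 + fixed 370 = 613
{A, B, C, D}: service 176 + fixed 1086 = 1262
(All 15 nonempty subsets were checked; A only is lowest.)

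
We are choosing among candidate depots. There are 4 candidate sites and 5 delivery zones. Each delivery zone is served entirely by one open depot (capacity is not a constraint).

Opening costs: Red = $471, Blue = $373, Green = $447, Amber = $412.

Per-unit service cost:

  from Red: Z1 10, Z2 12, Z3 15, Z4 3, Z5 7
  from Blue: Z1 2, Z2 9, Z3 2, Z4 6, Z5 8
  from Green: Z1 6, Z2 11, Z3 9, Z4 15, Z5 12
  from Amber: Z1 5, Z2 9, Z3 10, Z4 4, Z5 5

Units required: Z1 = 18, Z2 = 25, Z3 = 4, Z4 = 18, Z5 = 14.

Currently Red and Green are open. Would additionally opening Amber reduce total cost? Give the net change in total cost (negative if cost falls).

No — net change +316 (cost rises by 316).

Current service cost with {Red, Green}: 571.
Adding Amber: each delivery zone re-picks its cheapest; new service cost 475, saving 96.
Extra fixed cost: 412. Net change = 412 − 96 = 316.
(Totals: 1489 → 1805.)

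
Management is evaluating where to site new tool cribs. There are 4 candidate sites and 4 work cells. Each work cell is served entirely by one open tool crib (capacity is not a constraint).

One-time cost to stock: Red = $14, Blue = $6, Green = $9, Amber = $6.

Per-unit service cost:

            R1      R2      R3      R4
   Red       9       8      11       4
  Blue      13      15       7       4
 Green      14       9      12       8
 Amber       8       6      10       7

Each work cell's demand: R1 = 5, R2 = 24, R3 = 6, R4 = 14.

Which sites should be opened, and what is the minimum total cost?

For any fixed open set, each work cell goes to its cheapest open site; total = fixed + service.
{Blue, Amber}: R1→Amber 8·5=40, R2→Amber 6·24=144, R3→Blue 7·6=42, R4→Blue 4·14=56. Service 282; fixed 12; total 294.
{Blue, Green, Amber}: R1→Amber 8·5=40, R2→Amber 6·24=144, R3→Blue 7·6=42, R4→Blue 4·14=56. Service 282; fixed 21; total 303.
{Red, Blue, Amber}: service 282 + fixed 26 = 308
{Red, Blue, Green, Amber}: R1→Amber 8·5=40, R2→Amber 6·24=144, R3→Blue 7·6=42, R4→Red 4·14=56. Service 282; fixed 35; total 317.
No other subset beats 294.

Open Blue and Amber; minimum total cost 294.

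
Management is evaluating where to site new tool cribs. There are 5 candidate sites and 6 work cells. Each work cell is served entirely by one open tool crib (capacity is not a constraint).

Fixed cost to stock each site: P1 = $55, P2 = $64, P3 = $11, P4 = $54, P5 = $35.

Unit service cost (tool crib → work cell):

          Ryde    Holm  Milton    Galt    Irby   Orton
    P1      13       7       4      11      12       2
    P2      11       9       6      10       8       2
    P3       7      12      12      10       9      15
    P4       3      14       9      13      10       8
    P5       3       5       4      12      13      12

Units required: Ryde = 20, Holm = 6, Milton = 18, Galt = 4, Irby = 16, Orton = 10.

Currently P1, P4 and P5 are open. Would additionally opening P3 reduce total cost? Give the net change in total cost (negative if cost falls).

Current service cost with {P1, P4, P5}: 386.
Adding P3: each work cell re-picks its cheapest; new service cost 366, saving 20.
Extra fixed cost: 11. Net change = 11 − 20 = -9.
(Totals: 530 → 521.)

Yes — net change −9 (cost falls by 9).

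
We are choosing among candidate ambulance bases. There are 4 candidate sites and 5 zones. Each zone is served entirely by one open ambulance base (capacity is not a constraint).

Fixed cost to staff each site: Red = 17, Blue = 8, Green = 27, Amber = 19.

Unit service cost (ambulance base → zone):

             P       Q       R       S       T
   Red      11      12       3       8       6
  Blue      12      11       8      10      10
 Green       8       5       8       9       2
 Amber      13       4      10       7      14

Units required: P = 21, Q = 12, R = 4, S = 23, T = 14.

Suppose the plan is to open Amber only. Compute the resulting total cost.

Total cost: 737

Each zone is assigned to its cheapest site among the open ones.
{Amber}: P→Amber 13·21=273, Q→Amber 4·12=48, R→Amber 10·4=40, S→Amber 7·23=161, T→Amber 14·14=196. Service 718; fixed 19; total 737.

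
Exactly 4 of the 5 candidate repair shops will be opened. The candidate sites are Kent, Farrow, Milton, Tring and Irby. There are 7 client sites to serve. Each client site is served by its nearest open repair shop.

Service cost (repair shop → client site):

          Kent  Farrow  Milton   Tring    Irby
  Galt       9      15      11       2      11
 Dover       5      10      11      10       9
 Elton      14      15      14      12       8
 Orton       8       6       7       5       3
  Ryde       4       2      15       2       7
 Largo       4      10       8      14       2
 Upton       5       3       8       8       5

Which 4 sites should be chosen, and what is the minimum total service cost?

Choose Kent, Farrow, Tring and Irby; total service cost 25.

With exactly 4 open, each client site uses its cheapest among the chosen.
{Kent, Farrow, Tring, Irby}: Galt→Tring 2, Dover→Kent 5, Elton→Irby 8, Orton→Irby 3, Ryde→Farrow 2, Largo→Irby 2, Upton→Farrow 3. Service cost 25.
{Kent, Milton, Tring, Irby}: service cost 27
{Farrow, Milton, Tring, Irby}: service cost 29
Among all 5 size-4 choices, {Kent, Farrow, Tring, Irby} is lowest.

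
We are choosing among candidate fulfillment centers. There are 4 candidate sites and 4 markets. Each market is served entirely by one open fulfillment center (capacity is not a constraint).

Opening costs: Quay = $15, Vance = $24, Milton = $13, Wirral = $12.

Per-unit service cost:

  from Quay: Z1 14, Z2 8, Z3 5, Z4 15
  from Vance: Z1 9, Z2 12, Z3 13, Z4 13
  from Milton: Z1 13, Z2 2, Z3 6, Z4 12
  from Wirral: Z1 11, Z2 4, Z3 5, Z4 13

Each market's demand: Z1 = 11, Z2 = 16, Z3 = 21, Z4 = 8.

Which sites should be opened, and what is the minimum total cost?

Open Milton and Wirral; minimum total cost 379.

For any fixed open set, each market goes to its cheapest open site; total = fixed + service.
{Milton, Wirral}: Z1→Wirral 11·11=121, Z2→Milton 2·16=32, Z3→Wirral 5·21=105, Z4→Milton 12·8=96. Service 354; fixed 25; total 379.
{Vance, Milton, Wirral}: Z1→Vance 9·11=99, Z2→Milton 2·16=32, Z3→Wirral 5·21=105, Z4→Milton 12·8=96. Service 332; fixed 49; total 381.
{Quay, Vance, Milton}: service 332 + fixed 52 = 384
{Quay, Vance, Milton, Wirral}: service 332 + fixed 64 = 396
(All 15 nonempty subsets were checked; Milton and Wirral is lowest.)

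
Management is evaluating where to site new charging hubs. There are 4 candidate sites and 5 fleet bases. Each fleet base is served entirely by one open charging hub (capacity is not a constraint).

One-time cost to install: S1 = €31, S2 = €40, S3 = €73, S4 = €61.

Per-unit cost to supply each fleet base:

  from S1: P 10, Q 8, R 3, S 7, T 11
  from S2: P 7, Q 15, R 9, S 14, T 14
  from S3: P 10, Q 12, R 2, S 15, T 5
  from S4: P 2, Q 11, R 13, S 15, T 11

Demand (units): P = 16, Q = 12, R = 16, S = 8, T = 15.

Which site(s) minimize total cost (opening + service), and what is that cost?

For any fixed open set, each fleet base goes to its cheapest open site; total = fixed + service.
{S1, S3, S4}: P→S4 2·16=32, Q→S1 8·12=96, R→S3 2·16=32, S→S1 7·8=56, T→S3 5·15=75. Service 291; fixed 165; total 456.
{S1, S4}: P→S4 2·16=32, Q→S1 8·12=96, R→S1 3·16=48, S→S1 7·8=56, T→S1 11·15=165. Service 397; fixed 92; total 489.
{S1, S2, S3, S4}: service 291 + fixed 205 = 496
{S1}: service 525 + fixed 31 = 556
No other subset beats 456.

Open S1, S3 and S4; minimum total cost 456.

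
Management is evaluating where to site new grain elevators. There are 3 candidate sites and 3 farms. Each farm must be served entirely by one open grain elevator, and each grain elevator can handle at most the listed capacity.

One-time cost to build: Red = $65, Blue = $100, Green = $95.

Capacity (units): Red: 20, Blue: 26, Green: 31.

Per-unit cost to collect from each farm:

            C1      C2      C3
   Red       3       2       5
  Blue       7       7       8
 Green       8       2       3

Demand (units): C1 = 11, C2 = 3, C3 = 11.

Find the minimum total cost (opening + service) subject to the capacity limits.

Minimum total cost: 222

Open {Green}: C1→Green 8·11=88, C2→Green 2·3=6, C3→Green 3·11=33.
Loads: Green carries 25/31. Service 127; fixed 95; total 222.
Next best feasible plan costs 232.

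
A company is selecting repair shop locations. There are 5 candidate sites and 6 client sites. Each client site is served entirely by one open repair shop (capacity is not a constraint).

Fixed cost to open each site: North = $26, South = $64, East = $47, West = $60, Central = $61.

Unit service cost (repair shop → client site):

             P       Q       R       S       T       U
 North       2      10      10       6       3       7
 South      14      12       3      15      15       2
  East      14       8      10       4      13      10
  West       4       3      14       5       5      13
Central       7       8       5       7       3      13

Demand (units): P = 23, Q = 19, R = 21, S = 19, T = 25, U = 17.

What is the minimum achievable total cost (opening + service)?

For any fixed open set, each client site goes to its cheapest open site; total = fixed + service.
{North, South, West}: P→North 2·23=46, Q→West 3·19=57, R→South 3·21=63, S→West 5·19=95, T→North 3·25=75, U→South 2·17=34. Service 370; fixed 150; total 520.
{North, South, East, West}: P→North 2·23=46, Q→West 3·19=57, R→South 3·21=63, S→East 4·19=76, T→North 3·25=75, U→South 2·17=34. Service 351; fixed 197; total 548.
{North, South, West, Central}: service 370 + fixed 211 = 581
{North, South, East, West, Central}: service 351 + fixed 258 = 609
No other subset beats 520.

Minimum total cost: 520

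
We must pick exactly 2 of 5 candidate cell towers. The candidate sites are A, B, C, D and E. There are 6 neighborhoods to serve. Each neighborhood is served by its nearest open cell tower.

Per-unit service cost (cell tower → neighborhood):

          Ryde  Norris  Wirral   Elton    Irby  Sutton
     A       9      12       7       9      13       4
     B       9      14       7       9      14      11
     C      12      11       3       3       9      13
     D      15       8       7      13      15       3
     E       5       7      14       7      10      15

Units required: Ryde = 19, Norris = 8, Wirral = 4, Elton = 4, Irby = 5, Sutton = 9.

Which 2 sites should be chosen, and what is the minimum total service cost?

With exactly 2 open, each neighborhood uses its cheapest among the chosen.
{D, E}: Ryde→E 5·19=95, Norris→E 7·8=56, Wirral→D 7·4=28, Elton→E 7·4=28, Irby→E 10·5=50, Sutton→D 3·9=27. Service cost 284.
{A, E}: service cost 293
{C, E}: service cost 337
Among all 10 size-2 choices, {D, E} is lowest.

Choose D and E; total service cost 284.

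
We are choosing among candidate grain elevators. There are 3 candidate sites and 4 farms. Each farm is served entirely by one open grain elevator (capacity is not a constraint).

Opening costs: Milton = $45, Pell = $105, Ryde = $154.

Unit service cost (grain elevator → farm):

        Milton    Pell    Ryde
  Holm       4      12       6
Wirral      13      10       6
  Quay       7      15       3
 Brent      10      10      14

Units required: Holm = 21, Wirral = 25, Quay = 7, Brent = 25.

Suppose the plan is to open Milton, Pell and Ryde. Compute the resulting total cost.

Total cost: 809

Each farm is assigned to its cheapest site among the open ones.
{Milton, Pell, Ryde}: Holm→Milton 4·21=84, Wirral→Ryde 6·25=150, Quay→Ryde 3·7=21, Brent→Milton 10·25=250. Service 505; fixed 304; total 809.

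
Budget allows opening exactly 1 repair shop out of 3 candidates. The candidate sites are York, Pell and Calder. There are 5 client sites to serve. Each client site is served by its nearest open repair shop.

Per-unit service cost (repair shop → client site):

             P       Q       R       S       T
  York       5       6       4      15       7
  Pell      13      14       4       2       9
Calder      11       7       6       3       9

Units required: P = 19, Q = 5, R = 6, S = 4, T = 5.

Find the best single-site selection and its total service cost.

Choose York only; total service cost 244.

With exactly 1 open, each client site uses its cheapest among the chosen.
{York}: P→York 5·19=95, Q→York 6·5=30, R→York 4·6=24, S→York 15·4=60, T→York 7·5=35. Service cost 244.
{Calder}: service cost 337
{Pell}: service cost 394
Among all 3 size-1 choices, {York} is lowest.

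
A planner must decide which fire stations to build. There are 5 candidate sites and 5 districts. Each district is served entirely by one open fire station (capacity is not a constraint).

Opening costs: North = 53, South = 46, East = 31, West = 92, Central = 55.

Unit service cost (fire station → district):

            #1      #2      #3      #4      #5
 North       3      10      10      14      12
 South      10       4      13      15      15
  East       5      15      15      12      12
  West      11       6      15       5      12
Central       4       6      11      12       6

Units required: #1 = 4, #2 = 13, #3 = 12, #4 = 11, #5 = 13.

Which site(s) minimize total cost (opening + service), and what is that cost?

For any fixed open set, each district goes to its cheapest open site; total = fixed + service.
{Central}: #1→Central 4·4=16, #2→Central 6·13=78, #3→Central 11·12=132, #4→Central 12·11=132, #5→Central 6·13=78. Service 436; fixed 55; total 491.
{West, Central}: service 359 + fixed 147 = 506
{South, Central}: service 410 + fixed 101 = 511
{North, South, East, West, Central}: #1→North 3·4=12, #2→South 4·13=52, #3→North 10·12=120, #4→West 5·11=55, #5→Central 6·13=78. Service 317; fixed 277; total 594.
No other subset beats 491.

Open Central only; minimum total cost 491.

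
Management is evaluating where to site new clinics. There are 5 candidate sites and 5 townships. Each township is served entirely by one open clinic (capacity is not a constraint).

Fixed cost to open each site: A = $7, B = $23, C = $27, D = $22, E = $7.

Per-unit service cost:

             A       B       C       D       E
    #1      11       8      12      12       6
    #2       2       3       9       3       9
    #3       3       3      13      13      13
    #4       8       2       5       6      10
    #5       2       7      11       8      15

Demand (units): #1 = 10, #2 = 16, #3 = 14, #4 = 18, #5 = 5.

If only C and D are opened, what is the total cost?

Total cost: 529

Each township is assigned to its cheapest site among the open ones.
{C, D}: #1→C 12·10=120, #2→D 3·16=48, #3→C 13·14=182, #4→C 5·18=90, #5→D 8·5=40. Service 480; fixed 49; total 529.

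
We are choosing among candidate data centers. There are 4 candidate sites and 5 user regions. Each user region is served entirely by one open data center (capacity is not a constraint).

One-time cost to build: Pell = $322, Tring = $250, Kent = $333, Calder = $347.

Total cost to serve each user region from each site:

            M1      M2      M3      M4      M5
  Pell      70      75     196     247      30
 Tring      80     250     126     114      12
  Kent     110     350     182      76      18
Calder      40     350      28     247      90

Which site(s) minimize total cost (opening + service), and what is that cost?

Open Tring only; minimum total cost 832.

For any fixed open set, each user region goes to its cheapest open site; total = fixed + service.
{Tring}: M1→Tring 80, M2→Tring 250, M3→Tring 126, M4→Tring 114, M5→Tring 12. Service 582; fixed 250; total 832.
{Pell}: service 618 + fixed 322 = 940
{Pell, Tring}: service 397 + fixed 572 = 969
{Pell, Tring, Kent, Calder}: service 231 + fixed 1252 = 1483
(All 15 nonempty subsets were checked; Tring only is lowest.)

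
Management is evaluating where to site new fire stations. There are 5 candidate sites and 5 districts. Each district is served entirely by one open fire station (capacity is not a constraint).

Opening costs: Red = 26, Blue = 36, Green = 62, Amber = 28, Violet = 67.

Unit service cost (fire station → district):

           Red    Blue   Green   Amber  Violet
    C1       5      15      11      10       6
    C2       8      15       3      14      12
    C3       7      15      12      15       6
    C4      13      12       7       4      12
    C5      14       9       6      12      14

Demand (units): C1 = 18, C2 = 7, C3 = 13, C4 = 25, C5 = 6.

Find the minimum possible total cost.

Minimum total cost: 454

For any fixed open set, each district goes to its cheapest open site; total = fixed + service.
{Red, Green, Amber}: C1→Red 5·18=90, C2→Green 3·7=21, C3→Red 7·13=91, C4→Amber 4·25=100, C5→Green 6·6=36. Service 338; fixed 116; total 454.
{Red, Amber}: service 409 + fixed 54 = 463
{Red, Blue, Amber}: service 391 + fixed 90 = 481
{Red, Blue, Green, Amber, Violet}: service 325 + fixed 219 = 544
No other subset beats 454.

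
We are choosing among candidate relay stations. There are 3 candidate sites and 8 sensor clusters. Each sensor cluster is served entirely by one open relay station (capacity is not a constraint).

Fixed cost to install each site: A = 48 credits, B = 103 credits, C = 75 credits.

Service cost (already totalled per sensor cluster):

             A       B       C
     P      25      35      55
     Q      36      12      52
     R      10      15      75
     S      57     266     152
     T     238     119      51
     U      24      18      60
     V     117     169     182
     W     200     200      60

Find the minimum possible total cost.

For any fixed open set, each sensor cluster goes to its cheapest open site; total = fixed + service.
{A, C}: P→A 25, Q→A 36, R→A 10, S→A 57, T→C 51, U→A 24, V→A 117, W→C 60. Service 380; fixed 123; total 503.
{A, B, C}: service 350 + fixed 226 = 576
{B, C}: P→B 35, Q→B 12, R→B 15, S→C 152, T→C 51, U→B 18, V→B 169, W→C 60. Service 512; fixed 178; total 690.
{A}: P→A 25, Q→A 36, R→A 10, S→A 57, T→A 238, U→A 24, V→A 117, W→A 200. Service 707; fixed 48; total 755.
No other subset beats 503.

Minimum total cost: 503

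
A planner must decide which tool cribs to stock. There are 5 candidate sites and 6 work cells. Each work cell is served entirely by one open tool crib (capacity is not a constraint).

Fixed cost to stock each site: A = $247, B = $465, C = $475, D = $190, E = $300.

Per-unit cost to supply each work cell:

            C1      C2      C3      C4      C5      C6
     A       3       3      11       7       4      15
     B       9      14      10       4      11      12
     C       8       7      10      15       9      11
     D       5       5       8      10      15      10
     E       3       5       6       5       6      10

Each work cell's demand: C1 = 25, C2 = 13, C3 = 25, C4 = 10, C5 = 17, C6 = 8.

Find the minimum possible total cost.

For any fixed open set, each work cell goes to its cheapest open site; total = fixed + service.
{E}: C1→E 3·25=75, C2→E 5·13=65, C3→E 6·25=150, C4→E 5·10=50, C5→E 6·17=102, C6→E 10·8=80. Service 522; fixed 300; total 822.
{A}: service 647 + fixed 247 = 894
{A, D}: service 532 + fixed 437 = 969
{A, B, C, D, E}: service 452 + fixed 1677 = 2129
No other subset beats 822.

Minimum total cost: 822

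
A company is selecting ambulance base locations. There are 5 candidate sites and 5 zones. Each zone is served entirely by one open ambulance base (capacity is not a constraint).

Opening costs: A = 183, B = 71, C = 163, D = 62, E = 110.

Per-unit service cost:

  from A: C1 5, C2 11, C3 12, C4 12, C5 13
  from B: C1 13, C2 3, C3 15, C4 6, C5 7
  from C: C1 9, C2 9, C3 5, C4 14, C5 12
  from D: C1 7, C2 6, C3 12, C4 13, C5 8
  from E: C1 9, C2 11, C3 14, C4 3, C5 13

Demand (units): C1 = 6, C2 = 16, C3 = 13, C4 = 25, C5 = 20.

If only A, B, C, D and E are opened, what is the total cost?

Total cost: 947

Each zone is assigned to its cheapest site among the open ones.
{A, B, C, D, E}: C1→A 5·6=30, C2→B 3·16=48, C3→C 5·13=65, C4→E 3·25=75, C5→B 7·20=140. Service 358; fixed 589; total 947.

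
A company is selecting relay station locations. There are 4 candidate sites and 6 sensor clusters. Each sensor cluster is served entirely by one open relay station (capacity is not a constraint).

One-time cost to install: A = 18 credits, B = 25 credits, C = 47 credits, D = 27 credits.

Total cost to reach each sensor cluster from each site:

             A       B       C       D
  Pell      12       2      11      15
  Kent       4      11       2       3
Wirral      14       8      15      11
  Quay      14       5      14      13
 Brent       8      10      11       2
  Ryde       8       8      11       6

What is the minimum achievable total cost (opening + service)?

Minimum total cost: 69

For any fixed open set, each sensor cluster goes to its cheapest open site; total = fixed + service.
{B}: Pell→B 2, Kent→B 11, Wirral→B 8, Quay→B 5, Brent→B 10, Ryde→B 8. Service 44; fixed 25; total 69.
{D}: Pell→D 15, Kent→D 3, Wirral→D 11, Quay→D 13, Brent→D 2, Ryde→D 6. Service 50; fixed 27; total 77.
{A}: Pell→A 12, Kent→A 4, Wirral→A 14, Quay→A 14, Brent→A 8, Ryde→A 8. Service 60; fixed 18; total 78.
{A, B, C, D}: service 25 + fixed 117 = 142
No other subset beats 69.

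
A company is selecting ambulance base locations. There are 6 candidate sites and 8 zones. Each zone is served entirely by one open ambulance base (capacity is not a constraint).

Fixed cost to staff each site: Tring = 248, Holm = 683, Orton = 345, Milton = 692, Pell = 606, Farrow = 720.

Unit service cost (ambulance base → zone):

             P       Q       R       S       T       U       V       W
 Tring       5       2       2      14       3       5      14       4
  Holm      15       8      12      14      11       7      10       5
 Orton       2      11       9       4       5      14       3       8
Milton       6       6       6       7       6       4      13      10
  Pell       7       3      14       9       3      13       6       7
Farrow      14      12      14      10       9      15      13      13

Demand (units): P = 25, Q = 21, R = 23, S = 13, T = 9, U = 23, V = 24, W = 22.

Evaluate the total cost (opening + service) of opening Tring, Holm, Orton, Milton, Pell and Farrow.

Each zone is assigned to its cheapest site among the open ones.
{Tring, Holm, Orton, Milton, Pell, Farrow}: P→Orton 2·25=50, Q→Tring 2·21=42, R→Tring 2·23=46, S→Orton 4·13=52, T→Tring 3·9=27, U→Milton 4·23=92, V→Orton 3·24=72, W→Tring 4·22=88. Service 469; fixed 3294; total 3763.

Total cost: 3763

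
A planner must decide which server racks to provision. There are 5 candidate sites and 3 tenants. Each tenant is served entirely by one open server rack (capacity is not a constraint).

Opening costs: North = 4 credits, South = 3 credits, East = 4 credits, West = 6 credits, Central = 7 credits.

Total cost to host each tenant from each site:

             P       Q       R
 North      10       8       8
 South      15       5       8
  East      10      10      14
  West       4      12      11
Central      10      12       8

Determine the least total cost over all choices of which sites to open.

Minimum total cost: 26

For any fixed open set, each tenant goes to its cheapest open site; total = fixed + service.
{South, West}: P→West 4, Q→South 5, R→South 8. Service 17; fixed 9; total 26.
{North}: P→North 10, Q→North 8, R→North 8. Service 26; fixed 4; total 30.
{North, South}: P→North 10, Q→South 5, R→North 8. Service 23; fixed 7; total 30.
{North, South, East, West, Central}: P→West 4, Q→South 5, R→North 8. Service 17; fixed 24; total 41.
No other subset beats 26.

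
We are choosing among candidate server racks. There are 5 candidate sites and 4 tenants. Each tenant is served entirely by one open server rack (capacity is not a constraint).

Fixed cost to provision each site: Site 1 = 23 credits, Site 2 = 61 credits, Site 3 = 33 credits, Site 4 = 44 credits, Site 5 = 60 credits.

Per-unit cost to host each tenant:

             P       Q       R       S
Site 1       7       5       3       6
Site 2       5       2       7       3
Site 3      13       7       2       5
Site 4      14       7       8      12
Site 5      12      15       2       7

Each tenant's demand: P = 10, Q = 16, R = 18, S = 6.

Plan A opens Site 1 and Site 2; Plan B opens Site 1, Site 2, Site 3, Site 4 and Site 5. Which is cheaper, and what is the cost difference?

Plan A: {Site 1, Site 2}: P→Site 2 5·10=50, Q→Site 2 2·16=32, R→Site 1 3·18=54, S→Site 2 3·6=18. Service 154; fixed 84; total 238.
Plan B: {Site 1, Site 2, Site 3, Site 4, Site 5}: P→Site 2 5·10=50, Q→Site 2 2·16=32, R→Site 3 2·18=36, S→Site 2 3·6=18. Service 136; fixed 221; total 357.
Difference: |238 − 357| = 119.

Plan A is cheaper by 119.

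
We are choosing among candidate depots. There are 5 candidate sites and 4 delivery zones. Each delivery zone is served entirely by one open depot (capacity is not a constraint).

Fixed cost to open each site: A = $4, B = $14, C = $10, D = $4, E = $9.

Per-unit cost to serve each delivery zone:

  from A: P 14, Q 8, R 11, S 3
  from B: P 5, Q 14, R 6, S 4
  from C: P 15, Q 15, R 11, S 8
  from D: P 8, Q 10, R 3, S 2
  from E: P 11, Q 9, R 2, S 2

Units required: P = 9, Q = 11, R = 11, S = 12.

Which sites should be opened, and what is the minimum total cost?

Open A, B and E; minimum total cost 206.

For any fixed open set, each delivery zone goes to its cheapest open site; total = fixed + service.
{A, B, E}: P→B 5·9=45, Q→A 8·11=88, R→E 2·11=22, S→E 2·12=24. Service 179; fixed 27; total 206.
{A, B, D, E}: P→B 5·9=45, Q→A 8·11=88, R→E 2·11=22, S→D 2·12=24. Service 179; fixed 31; total 210.
{A, B, D}: P→B 5·9=45, Q→A 8·11=88, R→D 3·11=33, S→D 2·12=24. Service 190; fixed 22; total 212.
{A, B, C, D, E}: service 179 + fixed 41 = 220
No other subset beats 206.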